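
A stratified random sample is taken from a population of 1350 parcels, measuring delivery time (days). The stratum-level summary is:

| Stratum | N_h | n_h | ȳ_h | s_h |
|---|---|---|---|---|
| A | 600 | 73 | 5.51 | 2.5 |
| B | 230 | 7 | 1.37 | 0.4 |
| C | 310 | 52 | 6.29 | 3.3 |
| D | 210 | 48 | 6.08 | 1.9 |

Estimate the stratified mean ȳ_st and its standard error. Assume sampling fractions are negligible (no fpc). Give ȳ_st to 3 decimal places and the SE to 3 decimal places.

ȳ_st = Σ W_h ȳ_h = (600·5.51 + 230·1.37 + 310·6.29 + 210·6.08)/1350 = 5.07244
V̂(ȳ_st) = Σ W_h² s_h²/n_h, with W_h = N_h/N and N = 1350:
  stratum A: (600/1350)²·2.5²/73 = 0.0169119
  stratum B: (230/1350)²·0.4²/7 = 0.000663453
  stratum C: (310/1350)²·3.3²/52 = 0.0110428
  stratum D: (210/1350)²·1.9²/48 = 0.00181986
V̂(ȳ_st) = 0.030438
SE(ȳ_st) = √0.030438 = 0.174465

ȳ_st ≈ 5.072, SE ≈ 0.174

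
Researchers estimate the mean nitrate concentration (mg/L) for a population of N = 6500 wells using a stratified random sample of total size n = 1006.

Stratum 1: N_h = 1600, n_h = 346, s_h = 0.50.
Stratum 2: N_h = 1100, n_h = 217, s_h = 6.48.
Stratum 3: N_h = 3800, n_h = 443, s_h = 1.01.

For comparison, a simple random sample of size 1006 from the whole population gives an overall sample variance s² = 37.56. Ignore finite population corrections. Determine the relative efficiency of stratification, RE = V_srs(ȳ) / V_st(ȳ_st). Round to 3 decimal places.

RE ≈ 5.859

V̂(ȳ_st) = Σ W_h² s_h²/n_h, with W_h = N_h/N and N = 6500:
  stratum 1: (1600/6500)²·0.50²/346 = 4.37801e-05
  stratum 2: (1100/6500)²·6.48²/217 = 0.00554178
  stratum 3: (3800/6500)²·1.01²/443 = 0.000787009
V_st = 0.00637256
V_srs = s²/n = 37.56/1006 = 0.037336
Relative efficiency = V_srs / V_st = 0.037336/0.00637256 = 5.8589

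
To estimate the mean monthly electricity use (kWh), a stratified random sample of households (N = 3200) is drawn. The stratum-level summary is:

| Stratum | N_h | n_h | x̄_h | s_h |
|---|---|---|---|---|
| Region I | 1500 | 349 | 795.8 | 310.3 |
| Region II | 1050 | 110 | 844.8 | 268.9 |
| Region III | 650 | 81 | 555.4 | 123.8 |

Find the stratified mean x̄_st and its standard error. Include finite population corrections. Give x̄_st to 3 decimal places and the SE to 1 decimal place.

x̄_st = Σ W_h x̄_h = (1500·795.8 + 1050·844.8 + 650·555.4)/3200 = 763.04688
V̂(x̄_st) = Σ W_h² (1 − n_h/N_h) s_h²/n_h, with W_h = N_h/N and N = 3200:
  stratum Region I: (1500/3200)²·(1 − 349/1500)·310.3²/349 = 46.5163
  stratum Region II: (1050/3200)²·(1 − 110/1050)·268.9²/110 = 63.3587
  stratum Region III: (650/3200)²·(1 − 81/650)·123.8²/81 = 6.83411
V̂(x̄_st) = 116.709
SE(x̄_st) = √116.709 = 10.8032

x̄_st ≈ 763.047, SE ≈ 10.8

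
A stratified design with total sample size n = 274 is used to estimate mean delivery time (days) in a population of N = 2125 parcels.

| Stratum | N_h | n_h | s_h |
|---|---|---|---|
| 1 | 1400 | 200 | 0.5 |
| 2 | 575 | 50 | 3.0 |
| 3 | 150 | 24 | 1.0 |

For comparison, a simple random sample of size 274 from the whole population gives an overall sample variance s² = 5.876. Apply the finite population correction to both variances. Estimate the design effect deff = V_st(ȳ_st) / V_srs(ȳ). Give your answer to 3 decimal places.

deff ≈ 0.678

V̂(ȳ_st) = Σ W_h² (1 − n_h/N_h) s_h²/n_h, with W_h = N_h/N and N = 2125:
  stratum 1: (1400/2125)²·(1 − 200/1400)·0.5²/200 = 0.000465052
  stratum 2: (575/2125)²·(1 − 50/575)·3.0²/50 = 0.0120332
  stratum 3: (150/2125)²·(1 − 24/150)·1.0²/24 = 0.000174394
V_st = 0.0126727
V_srs = (1 − 274/2125)·5.876/274 = 0.0186801
deff = V_st / V_srs = 0.0126727/0.0186801 = 0.6784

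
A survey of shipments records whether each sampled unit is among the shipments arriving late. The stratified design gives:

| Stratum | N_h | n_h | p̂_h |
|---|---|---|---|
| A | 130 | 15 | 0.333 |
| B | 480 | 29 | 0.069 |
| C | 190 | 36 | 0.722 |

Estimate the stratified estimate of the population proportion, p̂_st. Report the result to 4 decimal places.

p̂_st ≈ 0.2670

N = 800; stratum weights W_h = N_h/N.
p̂_st = Σ W_h p̂_h = (130·0.333 + 480·0.069 + 190·0.722)/800 = 0.26699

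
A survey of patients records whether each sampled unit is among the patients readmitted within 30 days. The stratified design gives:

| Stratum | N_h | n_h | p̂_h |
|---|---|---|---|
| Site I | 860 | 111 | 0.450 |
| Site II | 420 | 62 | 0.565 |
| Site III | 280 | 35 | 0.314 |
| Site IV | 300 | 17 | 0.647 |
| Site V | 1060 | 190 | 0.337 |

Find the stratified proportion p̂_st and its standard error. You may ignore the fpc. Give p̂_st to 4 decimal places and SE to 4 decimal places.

p̂_st ≈ 0.4327, SE ≈ 0.0254

N = 2920; stratum weights W_h = N_h/N.
p̂_st = Σ W_h p̂_h = (860·0.450 + 420·0.565 + 280·0.314 + 300·0.647 + 1060·0.337)/2920 = 0.43272
V̂(p̂_st) = Σ W_h² p̂_h(1−p̂_h)/(n_h−1):
  stratum Site I: (860/2920)²·0.450·0.550/110 = 0.00019517
  stratum Site II: (420/2920)²·0.565·0.435/61 = 8.33567e-05
  stratum Site III: (280/2920)²·0.314·0.686/34 = 5.82539e-05
  stratum Site IV: (300/2920)²·0.647·0.353/16 = 0.000150673
  stratum Site V: (1060/2920)²·0.337·0.663/189 = 0.000155786
V̂(p̂_st) = 0.00064324; SE = √V̂ = 0.0253622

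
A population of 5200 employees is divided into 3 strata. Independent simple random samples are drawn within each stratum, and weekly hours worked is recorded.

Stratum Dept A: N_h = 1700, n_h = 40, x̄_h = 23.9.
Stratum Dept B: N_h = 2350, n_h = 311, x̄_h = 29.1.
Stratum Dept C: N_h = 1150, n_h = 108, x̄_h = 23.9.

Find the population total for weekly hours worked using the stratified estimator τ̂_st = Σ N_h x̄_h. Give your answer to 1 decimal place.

τ̂_st = Σ N_h x̄_h = 1700·23.9 + 2350·29.1 + 1150·23.9 = 136500.0

τ̂_st ≈ 136500.0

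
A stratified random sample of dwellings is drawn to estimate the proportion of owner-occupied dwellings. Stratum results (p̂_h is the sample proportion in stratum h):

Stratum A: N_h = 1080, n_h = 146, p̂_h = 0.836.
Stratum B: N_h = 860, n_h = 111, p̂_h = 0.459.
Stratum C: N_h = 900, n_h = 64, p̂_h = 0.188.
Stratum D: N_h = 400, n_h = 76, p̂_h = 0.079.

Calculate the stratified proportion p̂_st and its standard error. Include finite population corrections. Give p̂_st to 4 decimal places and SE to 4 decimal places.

N = 3240; stratum weights W_h = N_h/N.
p̂_st = Σ W_h p̂_h = (1080·0.836 + 860·0.459 + 900·0.188 + 400·0.079)/3240 = 0.46248
V̂(p̂_st) = Σ W_h² (1 − n_h/N_h) p̂_h(1−p̂_h)/(n_h−1):
  stratum A: (1080/3240)²·(1 − 146/1080)·0.836·0.164/145 = 9.08579e-05
  stratum B: (860/3240)²·(1 − 111/860)·0.459·0.541/110 = 0.000138518
  stratum C: (900/3240)²·(1 − 64/900)·0.188·0.812/63 = 0.000173673
  stratum D: (400/3240)²·(1 − 76/400)·0.079·0.921/75 = 1.19768e-05
V̂(p̂_st) = 0.000415026; SE = √V̂ = 0.0203722

p̂_st ≈ 0.4625, SE ≈ 0.0204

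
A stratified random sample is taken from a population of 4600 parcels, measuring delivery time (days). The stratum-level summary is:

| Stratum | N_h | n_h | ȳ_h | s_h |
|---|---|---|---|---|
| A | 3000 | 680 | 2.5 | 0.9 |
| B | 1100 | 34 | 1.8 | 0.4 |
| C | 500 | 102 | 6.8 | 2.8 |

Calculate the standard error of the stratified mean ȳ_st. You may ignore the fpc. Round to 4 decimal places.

V̂(ȳ_st) = Σ W_h² s_h²/n_h, with W_h = N_h/N and N = 4600:
  stratum A: (3000/4600)²·0.9²/680 = 0.000506644
  stratum B: (1100/4600)²·0.4²/34 = 0.000269098
  stratum C: (500/4600)²·2.8²/102 = 0.000908114
V̂(ȳ_st) = 0.00168386
SE(ȳ_st) = √0.00168386 = 0.0410348

SE(ȳ_st) ≈ 0.0410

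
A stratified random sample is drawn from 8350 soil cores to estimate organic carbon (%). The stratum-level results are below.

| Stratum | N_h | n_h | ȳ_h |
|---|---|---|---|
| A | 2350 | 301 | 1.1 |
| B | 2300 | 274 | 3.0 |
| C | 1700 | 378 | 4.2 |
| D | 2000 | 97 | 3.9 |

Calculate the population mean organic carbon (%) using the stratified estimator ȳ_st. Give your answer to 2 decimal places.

ȳ_st ≈ 2.93

N = Σ N_h = 8350. Stratum weights W_h = N_h/N.
ȳ_st = (2350·1.1 + 2300·3.0 + 1700·4.2 + 2000·3.9) / 8350 = 2.9251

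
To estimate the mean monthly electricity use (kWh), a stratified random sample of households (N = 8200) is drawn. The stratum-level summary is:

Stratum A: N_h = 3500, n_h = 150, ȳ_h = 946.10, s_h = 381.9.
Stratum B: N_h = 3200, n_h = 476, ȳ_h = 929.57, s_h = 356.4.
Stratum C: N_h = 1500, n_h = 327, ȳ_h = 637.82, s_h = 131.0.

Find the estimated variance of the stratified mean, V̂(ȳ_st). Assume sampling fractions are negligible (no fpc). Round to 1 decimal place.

V̂(ȳ_st) = Σ W_h² s_h²/n_h, with W_h = N_h/N and N = 8200:
  stratum A: (3500/8200)²·381.9²/150 = 177.14
  stratum B: (3200/8200)²·356.4²/476 = 40.6388
  stratum C: (1500/8200)²·131.0²/327 = 1.7561
V̂(ȳ_st) = 219.535

V̂(ȳ_st) ≈ 219.5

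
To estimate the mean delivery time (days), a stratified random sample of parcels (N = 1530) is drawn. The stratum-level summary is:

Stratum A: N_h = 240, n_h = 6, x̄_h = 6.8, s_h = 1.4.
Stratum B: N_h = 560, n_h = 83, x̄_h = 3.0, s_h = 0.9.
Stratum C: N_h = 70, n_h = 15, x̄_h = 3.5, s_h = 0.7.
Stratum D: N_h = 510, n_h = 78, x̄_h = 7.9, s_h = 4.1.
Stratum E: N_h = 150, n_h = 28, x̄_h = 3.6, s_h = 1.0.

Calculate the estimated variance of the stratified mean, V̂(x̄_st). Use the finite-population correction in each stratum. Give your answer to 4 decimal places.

V̂(x̄_st) = Σ W_h² (1 − n_h/N_h) s_h²/n_h, with W_h = N_h/N and N = 1530:
  stratum A: (240/1530)²·(1 − 6/240)·1.4²/6 = 0.00783699
  stratum B: (560/1530)²·(1 − 83/560)·0.9²/83 = 0.0011136
  stratum C: (70/1530)²·(1 − 15/70)·0.7²/15 = 5.37258e-05
  stratum D: (510/1530)²·(1 − 78/510)·4.1²/78 = 0.0202836
  stratum E: (150/1530)²·(1 − 28/150)·1.0²/28 = 0.000279197
V̂(x̄_st) = 0.0295671

V̂(x̄_st) ≈ 0.0296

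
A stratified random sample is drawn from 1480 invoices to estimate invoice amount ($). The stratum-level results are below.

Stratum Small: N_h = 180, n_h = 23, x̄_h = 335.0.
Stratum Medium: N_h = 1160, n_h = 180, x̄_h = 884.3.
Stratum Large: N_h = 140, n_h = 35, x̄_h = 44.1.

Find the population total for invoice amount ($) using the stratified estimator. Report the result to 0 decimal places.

τ̂_st ≈ 1092262

τ̂_st = Σ N_h x̄_h = 180·335.0 + 1160·884.3 + 140·44.1 = 1092262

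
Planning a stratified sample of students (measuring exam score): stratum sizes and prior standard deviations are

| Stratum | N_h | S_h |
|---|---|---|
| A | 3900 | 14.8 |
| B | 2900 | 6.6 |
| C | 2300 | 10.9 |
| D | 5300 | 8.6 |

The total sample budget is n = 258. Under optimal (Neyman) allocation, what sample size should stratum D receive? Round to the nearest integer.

Neyman allocation: n_h = n · N_h S_h / Σ N_i S_i, with n = 258.
  stratum A: N_h·S_h = 3900·14.8 = 57720.00
  stratum B: N_h·S_h = 2900·6.6 = 19140.00
  stratum C: N_h·S_h = 2300·10.9 = 25070.00
  stratum D: N_h·S_h = 5300·8.6 = 45580.00
Σ N_h S_h = 147510.00
n for stratum D = 258·45580.00/147510.00 = 79.721 → 80

80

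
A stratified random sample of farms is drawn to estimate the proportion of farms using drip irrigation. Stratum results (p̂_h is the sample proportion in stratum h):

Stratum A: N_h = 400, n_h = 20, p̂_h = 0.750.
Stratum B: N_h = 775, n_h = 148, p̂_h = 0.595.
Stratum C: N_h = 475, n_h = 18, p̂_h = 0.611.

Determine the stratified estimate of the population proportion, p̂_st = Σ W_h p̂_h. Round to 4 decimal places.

p̂_st ≈ 0.6372

N = 1650; stratum weights W_h = N_h/N.
p̂_st = Σ W_h p̂_h = (400·0.750 + 775·0.595 + 475·0.611)/1650 = 0.63718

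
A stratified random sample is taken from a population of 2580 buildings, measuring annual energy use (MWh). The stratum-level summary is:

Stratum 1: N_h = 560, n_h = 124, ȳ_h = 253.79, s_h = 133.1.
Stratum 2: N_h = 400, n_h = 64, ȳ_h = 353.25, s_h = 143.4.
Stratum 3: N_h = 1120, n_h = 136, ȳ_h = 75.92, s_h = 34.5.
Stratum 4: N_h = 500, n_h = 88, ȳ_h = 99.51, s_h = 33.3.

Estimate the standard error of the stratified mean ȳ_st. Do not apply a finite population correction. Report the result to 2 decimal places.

V̂(ȳ_st) = Σ W_h² s_h²/n_h, with W_h = N_h/N and N = 2580:
  stratum 1: (560/2580)²·133.1²/124 = 6.73087
  stratum 2: (400/2580)²·143.4²/64 = 7.72323
  stratum 3: (1120/2580)²·34.5²/136 = 1.64929
  stratum 4: (500/2580)²·33.3²/88 = 0.473267
V̂(ȳ_st) = 16.5766
SE(ȳ_st) = √16.5766 = 4.07144

SE(ȳ_st) ≈ 4.07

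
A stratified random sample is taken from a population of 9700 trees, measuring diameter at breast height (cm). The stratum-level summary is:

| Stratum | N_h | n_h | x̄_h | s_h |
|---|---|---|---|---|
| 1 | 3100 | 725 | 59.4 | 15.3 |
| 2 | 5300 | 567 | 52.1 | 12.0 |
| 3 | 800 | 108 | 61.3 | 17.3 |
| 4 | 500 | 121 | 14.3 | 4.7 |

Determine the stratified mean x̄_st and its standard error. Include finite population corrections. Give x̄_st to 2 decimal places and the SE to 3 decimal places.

x̄_st ≈ 53.24, SE ≈ 0.331

x̄_st = Σ W_h x̄_h = (3100·59.4 + 5300·52.1 + 800·61.3 + 500·14.3)/9700 = 53.24330
V̂(x̄_st) = Σ W_h² (1 − n_h/N_h) s_h²/n_h, with W_h = N_h/N and N = 9700:
  stratum 1: (3100/9700)²·(1 − 725/3100)·15.3²/725 = 0.0252654
  stratum 2: (5300/9700)²·(1 − 567/5300)·12.0²/567 = 0.0677093
  stratum 3: (800/9700)²·(1 − 108/800)·17.3²/108 = 0.016305
  stratum 4: (500/9700)²·(1 − 121/500)·4.7²/121 = 0.000367685
V̂(x̄_st) = 0.109647
SE(x̄_st) = √0.109647 = 0.331131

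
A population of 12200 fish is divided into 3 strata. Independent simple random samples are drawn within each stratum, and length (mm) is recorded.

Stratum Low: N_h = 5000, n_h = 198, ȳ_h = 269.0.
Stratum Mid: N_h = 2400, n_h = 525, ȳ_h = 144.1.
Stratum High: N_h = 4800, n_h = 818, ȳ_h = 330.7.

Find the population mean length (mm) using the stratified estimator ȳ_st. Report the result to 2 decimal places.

N = Σ N_h = 12200. Stratum weights W_h = N_h/N.
ȳ_st = (5000·269.0 + 2400·144.1 + 4800·330.7) / 12200 = 268.7049

ȳ_st ≈ 268.70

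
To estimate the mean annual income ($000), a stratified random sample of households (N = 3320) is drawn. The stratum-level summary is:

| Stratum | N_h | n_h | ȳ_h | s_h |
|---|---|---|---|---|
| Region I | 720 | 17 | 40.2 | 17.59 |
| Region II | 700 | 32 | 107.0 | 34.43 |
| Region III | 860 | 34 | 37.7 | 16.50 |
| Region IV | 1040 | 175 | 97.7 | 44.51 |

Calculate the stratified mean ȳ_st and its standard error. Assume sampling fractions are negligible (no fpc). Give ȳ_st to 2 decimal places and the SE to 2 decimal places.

ȳ_st ≈ 71.65, SE ≈ 2.04

ȳ_st = Σ W_h ȳ_h = (720·40.2 + 700·107.0 + 860·37.7 + 1040·97.7)/3320 = 71.64880
V̂(ȳ_st) = Σ W_h² s_h²/n_h, with W_h = N_h/N and N = 3320:
  stratum Region I: (720/3320)²·17.59²/17 = 0.855996
  stratum Region II: (700/3320)²·34.43²/32 = 1.64681
  stratum Region III: (860/3320)²·16.50²/34 = 0.537291
  stratum Region IV: (1040/3320)²·44.51²/175 = 1.11088
V̂(ȳ_st) = 4.15098
SE(ȳ_st) = √4.15098 = 2.0374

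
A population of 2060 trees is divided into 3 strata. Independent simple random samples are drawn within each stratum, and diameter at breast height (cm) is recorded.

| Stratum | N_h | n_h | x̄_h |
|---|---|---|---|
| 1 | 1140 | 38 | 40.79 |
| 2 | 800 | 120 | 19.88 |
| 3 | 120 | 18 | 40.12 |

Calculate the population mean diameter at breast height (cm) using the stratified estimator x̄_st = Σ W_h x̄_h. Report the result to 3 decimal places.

N = Σ N_h = 2060. Stratum weights W_h = N_h/N.
x̄_st = (1140·40.79 + 800·19.88 + 120·40.12) / 2060 = 32.63058

x̄_st ≈ 32.631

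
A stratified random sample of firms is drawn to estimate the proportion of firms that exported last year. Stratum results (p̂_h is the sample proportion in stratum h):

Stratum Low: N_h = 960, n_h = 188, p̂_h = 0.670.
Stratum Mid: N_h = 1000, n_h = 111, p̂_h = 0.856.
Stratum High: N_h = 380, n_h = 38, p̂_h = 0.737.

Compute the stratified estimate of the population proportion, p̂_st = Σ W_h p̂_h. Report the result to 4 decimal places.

N = 2340; stratum weights W_h = N_h/N.
p̂_st = Σ W_h p̂_h = (960·0.670 + 1000·0.856 + 380·0.737)/2340 = 0.76037

p̂_st ≈ 0.7604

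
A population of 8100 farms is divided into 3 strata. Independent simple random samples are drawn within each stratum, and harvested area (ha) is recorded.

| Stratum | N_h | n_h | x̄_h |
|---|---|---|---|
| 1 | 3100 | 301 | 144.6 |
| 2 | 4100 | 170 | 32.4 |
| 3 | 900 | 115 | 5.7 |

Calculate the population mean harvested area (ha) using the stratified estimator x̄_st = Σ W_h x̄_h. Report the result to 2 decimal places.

x̄_st ≈ 72.37

N = Σ N_h = 8100. Stratum weights W_h = N_h/N.
x̄_st = (3100·144.6 + 4100·32.4 + 900·5.7) / 8100 = 72.3741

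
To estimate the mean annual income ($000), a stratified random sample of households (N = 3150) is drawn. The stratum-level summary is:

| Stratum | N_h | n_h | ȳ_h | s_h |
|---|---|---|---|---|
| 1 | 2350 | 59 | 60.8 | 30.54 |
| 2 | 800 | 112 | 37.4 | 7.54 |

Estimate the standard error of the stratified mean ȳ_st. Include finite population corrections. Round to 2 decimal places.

SE(ȳ_st) ≈ 2.93

V̂(ȳ_st) = Σ W_h² (1 − n_h/N_h) s_h²/n_h, with W_h = N_h/N and N = 3150:
  stratum 1: (2350/3150)²·(1 − 59/2350)·30.54²/59 = 8.57744
  stratum 2: (800/3150)²·(1 − 112/800)·7.54²/112 = 0.0281567
V̂(ȳ_st) = 8.6056
SE(ȳ_st) = √8.6056 = 2.93353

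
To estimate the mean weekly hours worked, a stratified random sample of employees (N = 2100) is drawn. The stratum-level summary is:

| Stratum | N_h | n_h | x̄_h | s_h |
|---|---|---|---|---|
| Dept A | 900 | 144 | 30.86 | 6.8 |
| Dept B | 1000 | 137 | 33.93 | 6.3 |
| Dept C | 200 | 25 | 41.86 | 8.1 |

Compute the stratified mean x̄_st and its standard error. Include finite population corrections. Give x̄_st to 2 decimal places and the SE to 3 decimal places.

x̄_st ≈ 33.37, SE ≈ 0.356

x̄_st = Σ W_h x̄_h = (900·30.86 + 1000·33.93 + 200·41.86)/2100 = 33.36952
V̂(x̄_st) = Σ W_h² (1 − n_h/N_h) s_h²/n_h, with W_h = N_h/N and N = 2100:
  stratum Dept A: (900/2100)²·(1 − 144/900)·6.8²/144 = 0.0495429
  stratum Dept B: (1000/2100)²·(1 − 137/1000)·6.3²/137 = 0.0566934
  stratum Dept C: (200/2100)²·(1 − 25/200)·8.1²/25 = 0.0208286
V̂(x̄_st) = 0.127065
SE(x̄_st) = √0.127065 = 0.356462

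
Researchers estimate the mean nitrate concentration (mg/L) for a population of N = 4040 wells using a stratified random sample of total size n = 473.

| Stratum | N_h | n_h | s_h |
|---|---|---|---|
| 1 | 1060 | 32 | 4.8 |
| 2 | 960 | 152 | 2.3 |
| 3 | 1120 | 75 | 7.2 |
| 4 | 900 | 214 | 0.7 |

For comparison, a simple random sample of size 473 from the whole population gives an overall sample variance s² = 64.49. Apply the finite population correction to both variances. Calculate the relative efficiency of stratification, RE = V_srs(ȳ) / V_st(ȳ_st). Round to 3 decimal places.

V̂(ȳ_st) = Σ W_h² (1 − n_h/N_h) s_h²/n_h, with W_h = N_h/N and N = 4040:
  stratum 1: (1060/4040)²·(1 − 32/1060)·4.8²/32 = 0.0480694
  stratum 2: (960/4040)²·(1 − 152/960)·2.3²/152 = 0.00165399
  stratum 3: (1120/4040)²·(1 − 75/1120)·7.2²/75 = 0.049565
  stratum 4: (900/4040)²·(1 − 214/900)·0.7²/214 = 8.66136e-05
V_st = 0.099375
V_srs = (1 − 473/4040)·64.49/473 = 0.12038
Relative efficiency = V_srs / V_st = 0.12038/0.099375 = 1.2114

RE ≈ 1.211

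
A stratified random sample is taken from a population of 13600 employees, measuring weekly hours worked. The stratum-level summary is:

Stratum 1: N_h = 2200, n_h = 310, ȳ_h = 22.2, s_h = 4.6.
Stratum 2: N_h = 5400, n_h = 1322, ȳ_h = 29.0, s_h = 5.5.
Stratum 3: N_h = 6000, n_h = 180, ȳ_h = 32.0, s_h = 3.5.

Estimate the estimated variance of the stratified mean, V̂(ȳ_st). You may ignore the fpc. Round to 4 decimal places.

V̂(ȳ_st) ≈ 0.0186

V̂(ȳ_st) = Σ W_h² s_h²/n_h, with W_h = N_h/N and N = 13600:
  stratum 1: (2200/13600)²·4.6²/310 = 0.00178616
  stratum 2: (5400/13600)²·5.5²/1322 = 0.00360748
  stratum 3: (6000/13600)²·3.5²/180 = 0.0132461
V̂(ȳ_st) = 0.0186397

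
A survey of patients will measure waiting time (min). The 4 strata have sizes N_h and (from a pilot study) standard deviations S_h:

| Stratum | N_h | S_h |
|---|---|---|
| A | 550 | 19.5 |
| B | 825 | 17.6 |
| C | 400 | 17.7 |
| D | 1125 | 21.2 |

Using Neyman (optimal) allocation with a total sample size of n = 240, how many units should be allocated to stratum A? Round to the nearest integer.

46

Neyman allocation: n_h = n · N_h S_h / Σ N_i S_i, with n = 240.
  stratum A: N_h·S_h = 550·19.5 = 10725.00
  stratum B: N_h·S_h = 825·17.6 = 14520.00
  stratum C: N_h·S_h = 400·17.7 = 7080.00
  stratum D: N_h·S_h = 1125·21.2 = 23850.00
Σ N_h S_h = 56175.00
n for stratum A = 240·10725.00/56175.00 = 45.821 → 46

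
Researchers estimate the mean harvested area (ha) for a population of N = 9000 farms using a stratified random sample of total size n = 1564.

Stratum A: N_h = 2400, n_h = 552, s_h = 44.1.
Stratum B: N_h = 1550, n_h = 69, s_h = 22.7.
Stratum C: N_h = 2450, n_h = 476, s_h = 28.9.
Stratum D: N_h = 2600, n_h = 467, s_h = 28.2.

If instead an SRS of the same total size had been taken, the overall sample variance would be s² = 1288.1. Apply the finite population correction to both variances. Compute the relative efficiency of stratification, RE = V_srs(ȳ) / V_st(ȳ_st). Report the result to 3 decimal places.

V̂(ȳ_st) = Σ W_h² (1 − n_h/N_h) s_h²/n_h, with W_h = N_h/N and N = 9000:
  stratum A: (2400/9000)²·(1 − 552/2400)·44.1²/552 = 0.192915
  stratum B: (1550/9000)²·(1 − 69/1550)·22.7²/69 = 0.211643
  stratum C: (2450/9000)²·(1 − 476/2450)·28.9²/476 = 0.104765
  stratum D: (2600/9000)²·(1 − 467/2600)·28.2²/467 = 0.11659
V_st = 0.625913
V_srs = (1 − 1564/9000)·1288.1/1564 = 0.680471
Relative efficiency = V_srs / V_st = 0.680471/0.625913 = 1.0872

RE ≈ 1.087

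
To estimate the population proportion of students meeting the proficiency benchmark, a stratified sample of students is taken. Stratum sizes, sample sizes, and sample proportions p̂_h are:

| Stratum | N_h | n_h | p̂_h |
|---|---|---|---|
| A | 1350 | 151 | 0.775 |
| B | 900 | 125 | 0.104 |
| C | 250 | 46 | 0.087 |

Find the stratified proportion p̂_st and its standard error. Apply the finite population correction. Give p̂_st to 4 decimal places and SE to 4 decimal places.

N = 2500; stratum weights W_h = N_h/N.
p̂_st = Σ W_h p̂_h = (1350·0.775 + 900·0.104 + 250·0.087)/2500 = 0.46464
V̂(p̂_st) = Σ W_h² (1 − n_h/N_h) p̂_h(1−p̂_h)/(n_h−1):
  stratum A: (1350/2500)²·(1 − 151/1350)·0.775·0.225/150 = 0.000301069
  stratum B: (900/2500)²·(1 − 125/900)·0.104·0.896/124 = 8.38656e-05
  stratum C: (250/2500)²·(1 − 46/250)·0.087·0.913/45 = 1.44035e-05
V̂(p̂_st) = 0.000399338; SE = √V̂ = 0.0199834

p̂_st ≈ 0.4646, SE ≈ 0.0200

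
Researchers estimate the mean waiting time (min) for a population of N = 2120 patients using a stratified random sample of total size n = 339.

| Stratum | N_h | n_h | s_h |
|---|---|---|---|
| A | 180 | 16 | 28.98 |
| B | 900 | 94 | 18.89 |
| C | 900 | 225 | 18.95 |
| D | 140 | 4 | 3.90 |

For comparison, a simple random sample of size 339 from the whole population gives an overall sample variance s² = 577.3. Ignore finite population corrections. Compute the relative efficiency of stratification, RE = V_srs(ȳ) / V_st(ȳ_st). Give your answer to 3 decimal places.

V̂(ȳ_st) = Σ W_h² s_h²/n_h, with W_h = N_h/N and N = 2120:
  stratum A: (180/2120)²·28.98²/16 = 0.378399
  stratum B: (900/2120)²·18.89²/94 = 0.684147
  stratum C: (900/2120)²·18.95²/225 = 0.28764
  stratum D: (140/2120)²·3.90²/4 = 0.0165826
V_st = 1.36677
V_srs = s²/n = 577.3/339 = 1.70295
Relative efficiency = V_srs / V_st = 1.70295/1.36677 = 1.2460

RE ≈ 1.246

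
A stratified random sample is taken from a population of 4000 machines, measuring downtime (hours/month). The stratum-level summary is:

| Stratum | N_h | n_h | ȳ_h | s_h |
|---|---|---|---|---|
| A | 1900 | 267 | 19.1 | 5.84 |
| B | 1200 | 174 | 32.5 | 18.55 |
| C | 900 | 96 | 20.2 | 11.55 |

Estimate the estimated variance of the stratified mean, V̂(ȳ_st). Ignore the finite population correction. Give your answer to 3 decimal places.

V̂(ȳ_st) ≈ 0.277

V̂(ȳ_st) = Σ W_h² s_h²/n_h, with W_h = N_h/N and N = 4000:
  stratum A: (1900/4000)²·5.84²/267 = 0.0288205
  stratum B: (1200/4000)²·18.55²/174 = 0.177984
  stratum C: (900/4000)²·11.55²/96 = 0.070349
V̂(ȳ_st) = 0.277154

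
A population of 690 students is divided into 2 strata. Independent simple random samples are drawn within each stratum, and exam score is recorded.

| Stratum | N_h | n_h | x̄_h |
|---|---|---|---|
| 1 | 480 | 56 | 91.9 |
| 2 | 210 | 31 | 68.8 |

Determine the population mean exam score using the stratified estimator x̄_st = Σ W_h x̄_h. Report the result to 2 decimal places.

x̄_st ≈ 84.87

N = Σ N_h = 690. Stratum weights W_h = N_h/N.
x̄_st = (480·91.9 + 210·68.8) / 690 = 84.8696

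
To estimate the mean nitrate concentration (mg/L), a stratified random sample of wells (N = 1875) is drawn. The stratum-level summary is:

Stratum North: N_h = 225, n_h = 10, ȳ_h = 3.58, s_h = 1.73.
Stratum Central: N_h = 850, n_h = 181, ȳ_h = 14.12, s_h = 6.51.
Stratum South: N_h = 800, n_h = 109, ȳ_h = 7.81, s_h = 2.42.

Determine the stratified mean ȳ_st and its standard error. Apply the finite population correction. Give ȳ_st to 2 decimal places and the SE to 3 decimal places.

ȳ_st ≈ 10.16, SE ≈ 0.225

ȳ_st = Σ W_h ȳ_h = (225·3.58 + 850·14.12 + 800·7.81)/1875 = 10.16293
V̂(ȳ_st) = Σ W_h² (1 − n_h/N_h) s_h²/n_h, with W_h = N_h/N and N = 1875:
  stratum North: (225/1875)²·(1 − 10/225)·1.73²/10 = 0.00411823
  stratum Central: (850/1875)²·(1 − 181/850)·6.51²/181 = 0.0378727
  stratum South: (800/1875)²·(1 − 109/800)·2.42²/109 = 0.00844831
V̂(ȳ_st) = 0.0504392
SE(ȳ_st) = √0.0504392 = 0.224587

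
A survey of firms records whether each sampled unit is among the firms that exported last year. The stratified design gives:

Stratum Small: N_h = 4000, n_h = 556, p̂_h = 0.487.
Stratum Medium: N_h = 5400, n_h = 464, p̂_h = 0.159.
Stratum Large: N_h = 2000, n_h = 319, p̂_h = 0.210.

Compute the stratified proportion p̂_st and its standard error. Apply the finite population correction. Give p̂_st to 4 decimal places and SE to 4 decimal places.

p̂_st ≈ 0.2830, SE ≈ 0.0110

N = 11400; stratum weights W_h = N_h/N.
p̂_st = Σ W_h p̂_h = (4000·0.487 + 5400·0.159 + 2000·0.210)/11400 = 0.28304
V̂(p̂_st) = Σ W_h² (1 − n_h/N_h) p̂_h(1−p̂_h)/(n_h−1):
  stratum Small: (4000/11400)²·(1 − 556/4000)·0.487·0.513/555 = 4.77163e-05
  stratum Medium: (5400/11400)²·(1 − 464/5400)·0.159·0.841/463 = 5.9234e-05
  stratum Large: (2000/11400)²·(1 − 319/2000)·0.210·0.790/318 = 1.34961e-05
V̂(p̂_st) = 0.000120446; SE = √V̂ = 0.0109748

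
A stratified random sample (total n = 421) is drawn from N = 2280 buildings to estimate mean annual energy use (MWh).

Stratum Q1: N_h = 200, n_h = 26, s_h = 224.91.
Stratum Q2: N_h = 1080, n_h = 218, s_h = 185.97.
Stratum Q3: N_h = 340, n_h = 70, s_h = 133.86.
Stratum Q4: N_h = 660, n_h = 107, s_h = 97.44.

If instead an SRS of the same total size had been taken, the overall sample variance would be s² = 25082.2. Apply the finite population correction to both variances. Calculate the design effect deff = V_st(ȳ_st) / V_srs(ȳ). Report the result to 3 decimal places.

V̂(ȳ_st) = Σ W_h² (1 − n_h/N_h) s_h²/n_h, with W_h = N_h/N and N = 2280:
  stratum Q1: (200/2280)²·(1 − 26/200)·224.91²/26 = 13.0243
  stratum Q2: (1080/2280)²·(1 − 218/1080)·185.97²/218 = 28.4113
  stratum Q3: (340/2280)²·(1 − 70/340)·133.86²/70 = 4.5204
  stratum Q4: (660/2280)²·(1 − 107/660)·97.44²/107 = 6.23003
V_st = 52.186
V_srs = (1 − 421/2280)·25082.2/421 = 48.5767
deff = V_st / V_srs = 52.186/48.5767 = 1.0743

deff ≈ 1.074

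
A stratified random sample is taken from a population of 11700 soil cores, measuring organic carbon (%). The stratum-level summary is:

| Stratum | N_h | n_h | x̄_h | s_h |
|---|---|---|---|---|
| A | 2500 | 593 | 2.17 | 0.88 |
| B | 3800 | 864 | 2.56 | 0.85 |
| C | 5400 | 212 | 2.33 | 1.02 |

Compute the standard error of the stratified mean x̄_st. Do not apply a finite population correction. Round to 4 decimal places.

SE(x̄_st) ≈ 0.0345

V̂(x̄_st) = Σ W_h² s_h²/n_h, with W_h = N_h/N and N = 11700:
  stratum A: (2500/11700)²·0.88²/593 = 5.96237e-05
  stratum B: (3800/11700)²·0.85²/864 = 8.82104e-05
  stratum C: (5400/11700)²·1.02²/212 = 0.00104539
V̂(x̄_st) = 0.00119323
SE(x̄_st) = √0.00119323 = 0.0345431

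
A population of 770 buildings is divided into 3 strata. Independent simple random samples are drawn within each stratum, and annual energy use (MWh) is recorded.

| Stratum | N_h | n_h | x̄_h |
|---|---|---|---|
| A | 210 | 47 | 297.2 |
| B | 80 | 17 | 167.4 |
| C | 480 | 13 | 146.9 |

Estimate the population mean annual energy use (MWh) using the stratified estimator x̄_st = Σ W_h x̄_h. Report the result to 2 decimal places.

x̄_st ≈ 190.02

N = Σ N_h = 770. Stratum weights W_h = N_h/N.
x̄_st = (210·297.2 + 80·167.4 + 480·146.9) / 770 = 190.0208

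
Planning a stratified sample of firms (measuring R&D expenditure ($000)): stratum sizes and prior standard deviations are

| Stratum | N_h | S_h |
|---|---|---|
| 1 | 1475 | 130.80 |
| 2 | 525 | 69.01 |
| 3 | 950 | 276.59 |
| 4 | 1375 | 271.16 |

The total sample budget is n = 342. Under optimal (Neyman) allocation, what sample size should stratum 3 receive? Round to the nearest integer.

Neyman allocation: n_h = n · N_h S_h / Σ N_i S_i, with n = 342.
  stratum 1: N_h·S_h = 1475·130.80 = 192930.00
  stratum 2: N_h·S_h = 525·69.01 = 36230.25
  stratum 3: N_h·S_h = 950·276.59 = 262760.50
  stratum 4: N_h·S_h = 1375·271.16 = 372845.00
Σ N_h S_h = 864765.75
n for stratum 3 = 342·262760.50/864765.75 = 103.917 → 104

104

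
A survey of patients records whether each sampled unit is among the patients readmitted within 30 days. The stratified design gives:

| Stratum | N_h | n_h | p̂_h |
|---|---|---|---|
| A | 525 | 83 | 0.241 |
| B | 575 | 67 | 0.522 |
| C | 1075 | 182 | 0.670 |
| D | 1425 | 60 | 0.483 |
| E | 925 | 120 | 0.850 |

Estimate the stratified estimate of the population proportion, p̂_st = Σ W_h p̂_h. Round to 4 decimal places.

N = 4525; stratum weights W_h = N_h/N.
p̂_st = Σ W_h p̂_h = (525·0.241 + 575·0.522 + 1075·0.670 + 1425·0.483 + 925·0.850)/4525 = 0.57933

p̂_st ≈ 0.5793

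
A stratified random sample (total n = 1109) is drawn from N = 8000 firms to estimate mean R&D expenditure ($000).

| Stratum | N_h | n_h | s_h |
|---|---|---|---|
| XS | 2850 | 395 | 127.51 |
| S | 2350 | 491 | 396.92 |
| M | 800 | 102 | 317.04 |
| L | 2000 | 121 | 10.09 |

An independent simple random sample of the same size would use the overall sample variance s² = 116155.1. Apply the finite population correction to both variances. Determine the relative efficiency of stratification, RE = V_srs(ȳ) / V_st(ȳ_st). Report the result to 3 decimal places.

V̂(ȳ_st) = Σ W_h² (1 − n_h/N_h) s_h²/n_h, with W_h = N_h/N and N = 8000:
  stratum XS: (2850/8000)²·(1 − 395/2850)·127.51²/395 = 4.49995
  stratum S: (2350/8000)²·(1 − 491/2350)·396.92²/491 = 21.9024
  stratum M: (800/8000)²·(1 − 102/800)·317.04²/102 = 8.59792
  stratum L: (2000/8000)²·(1 − 121/2000)·10.09²/121 = 0.0494053
V_st = 35.0497
V_srs = (1 − 1109/8000)·116155.1/1109 = 90.2192
Relative efficiency = V_srs / V_st = 90.2192/35.0497 = 2.5740

RE ≈ 2.574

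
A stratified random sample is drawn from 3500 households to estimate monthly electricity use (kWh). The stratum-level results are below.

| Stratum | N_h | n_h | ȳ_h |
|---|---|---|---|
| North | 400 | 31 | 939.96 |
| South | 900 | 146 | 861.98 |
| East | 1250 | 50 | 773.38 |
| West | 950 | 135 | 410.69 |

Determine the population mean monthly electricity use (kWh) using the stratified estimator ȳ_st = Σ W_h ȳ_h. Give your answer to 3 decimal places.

N = Σ N_h = 3500. Stratum weights W_h = N_h/N.
ȳ_st = (400·939.96 + 900·861.98 + 1250·773.38 + 950·410.69) / 3500 = 716.75614

ȳ_st ≈ 716.756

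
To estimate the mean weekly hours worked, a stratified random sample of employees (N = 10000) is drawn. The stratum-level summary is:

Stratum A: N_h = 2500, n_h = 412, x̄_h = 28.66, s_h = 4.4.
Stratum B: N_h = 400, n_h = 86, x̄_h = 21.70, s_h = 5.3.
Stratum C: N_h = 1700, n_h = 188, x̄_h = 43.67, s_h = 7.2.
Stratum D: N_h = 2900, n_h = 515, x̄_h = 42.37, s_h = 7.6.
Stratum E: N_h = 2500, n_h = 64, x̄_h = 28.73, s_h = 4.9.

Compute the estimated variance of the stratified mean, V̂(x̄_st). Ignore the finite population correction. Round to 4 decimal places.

V̂(x̄_st) = Σ W_h² s_h²/n_h, with W_h = N_h/N and N = 10000:
  stratum A: (2500/10000)²·4.4²/412 = 0.00293689
  stratum B: (400/10000)²·5.3²/86 = 0.000522605
  stratum C: (1700/10000)²·7.2²/188 = 0.00796902
  stratum D: (2900/10000)²·7.6²/515 = 0.00943226
  stratum E: (2500/10000)²·4.9²/64 = 0.0234473
V̂(x̄_st) = 0.044308

V̂(x̄_st) ≈ 0.0443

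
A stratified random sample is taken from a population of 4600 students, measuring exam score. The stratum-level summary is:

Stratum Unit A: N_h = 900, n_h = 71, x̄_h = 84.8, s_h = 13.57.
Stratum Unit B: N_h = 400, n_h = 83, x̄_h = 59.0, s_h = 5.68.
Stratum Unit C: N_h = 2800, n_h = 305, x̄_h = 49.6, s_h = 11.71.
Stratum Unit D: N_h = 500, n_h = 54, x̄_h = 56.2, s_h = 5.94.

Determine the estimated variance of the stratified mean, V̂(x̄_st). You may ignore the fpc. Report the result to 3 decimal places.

V̂(x̄_st) ≈ 0.277

V̂(x̄_st) = Σ W_h² s_h²/n_h, with W_h = N_h/N and N = 4600:
  stratum Unit A: (900/4600)²·13.57²/71 = 0.099282
  stratum Unit B: (400/4600)²·5.68²/83 = 0.00293916
  stratum Unit C: (2800/4600)²·11.71²/305 = 0.166577
  stratum Unit D: (500/4600)²·5.94²/54 = 0.00771975
V̂(x̄_st) = 0.276518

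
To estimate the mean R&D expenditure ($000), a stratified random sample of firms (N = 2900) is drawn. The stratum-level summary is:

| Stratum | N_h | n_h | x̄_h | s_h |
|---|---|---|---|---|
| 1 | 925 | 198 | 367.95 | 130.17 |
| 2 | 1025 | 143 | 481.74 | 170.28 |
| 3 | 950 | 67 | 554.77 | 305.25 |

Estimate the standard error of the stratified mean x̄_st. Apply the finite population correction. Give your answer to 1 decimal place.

SE(x̄_st) ≈ 12.9

V̂(x̄_st) = Σ W_h² (1 − n_h/N_h) s_h²/n_h, with W_h = N_h/N and N = 2900:
  stratum 1: (925/2900)²·(1 − 198/925)·130.17²/198 = 6.84285
  stratum 2: (1025/2900)²·(1 − 143/1025)·170.28²/143 = 21.7965
  stratum 3: (950/2900)²·(1 − 67/950)·305.25²/67 = 138.715
V̂(x̄_st) = 167.355
SE(x̄_st) = √167.355 = 12.9366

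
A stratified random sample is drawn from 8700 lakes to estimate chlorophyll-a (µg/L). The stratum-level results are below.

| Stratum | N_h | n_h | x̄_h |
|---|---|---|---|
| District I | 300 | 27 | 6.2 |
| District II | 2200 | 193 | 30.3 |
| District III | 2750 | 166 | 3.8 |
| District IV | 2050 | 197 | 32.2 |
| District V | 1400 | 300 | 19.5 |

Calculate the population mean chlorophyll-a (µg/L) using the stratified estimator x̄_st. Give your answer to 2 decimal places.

N = Σ N_h = 8700. Stratum weights W_h = N_h/N.
x̄_st = (300·6.2 + 2200·30.3 + 2750·3.8 + 2050·32.2 + 1400·19.5) / 8700 = 19.8023

x̄_st ≈ 19.80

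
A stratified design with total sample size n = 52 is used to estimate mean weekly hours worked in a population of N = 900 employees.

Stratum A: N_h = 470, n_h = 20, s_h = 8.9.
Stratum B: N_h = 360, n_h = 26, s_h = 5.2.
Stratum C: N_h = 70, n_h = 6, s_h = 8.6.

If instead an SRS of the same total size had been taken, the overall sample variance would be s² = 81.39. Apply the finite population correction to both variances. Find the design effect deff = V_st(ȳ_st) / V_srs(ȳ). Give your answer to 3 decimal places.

V̂(ȳ_st) = Σ W_h² (1 − n_h/N_h) s_h²/n_h, with W_h = N_h/N and N = 900:
  stratum A: (470/900)²·(1 − 20/470)·8.9²/20 = 1.03413
  stratum B: (360/900)²·(1 − 26/360)·5.2²/26 = 0.154382
  stratum C: (70/900)²·(1 − 6/70)·8.6²/6 = 0.0681771
V_st = 1.25669
V_srs = (1 − 52/900)·81.39/52 = 1.47476
deff = V_st / V_srs = 1.25669/1.47476 = 0.8521

deff ≈ 0.852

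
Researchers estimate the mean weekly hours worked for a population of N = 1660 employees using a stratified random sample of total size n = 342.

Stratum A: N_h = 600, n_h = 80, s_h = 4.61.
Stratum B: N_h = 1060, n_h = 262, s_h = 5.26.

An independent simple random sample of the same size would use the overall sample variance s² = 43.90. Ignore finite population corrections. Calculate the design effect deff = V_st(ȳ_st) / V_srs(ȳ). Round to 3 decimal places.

V̂(ȳ_st) = Σ W_h² s_h²/n_h, with W_h = N_h/N and N = 1660:
  stratum A: (600/1660)²·4.61²/80 = 0.0347055
  stratum B: (1060/1660)²·5.26²/262 = 0.0430592
V_st = 0.0777647
V_srs = s²/n = 43.90/342 = 0.128363
deff = V_st / V_srs = 0.0777647/0.128363 = 0.6058

deff ≈ 0.606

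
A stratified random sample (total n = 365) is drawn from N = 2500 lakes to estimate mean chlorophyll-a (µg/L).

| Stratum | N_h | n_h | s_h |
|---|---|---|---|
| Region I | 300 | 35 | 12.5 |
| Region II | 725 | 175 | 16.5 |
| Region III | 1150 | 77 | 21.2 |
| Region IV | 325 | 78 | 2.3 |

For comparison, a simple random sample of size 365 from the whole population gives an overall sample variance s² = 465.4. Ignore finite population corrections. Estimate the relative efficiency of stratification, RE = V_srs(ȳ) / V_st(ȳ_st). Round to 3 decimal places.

V̂(ȳ_st) = Σ W_h² s_h²/n_h, with W_h = N_h/N and N = 2500:
  stratum Region I: (300/2500)²·12.5²/35 = 0.0642857
  stratum Region II: (725/2500)²·16.5²/175 = 0.130836
  stratum Region III: (1150/2500)²·21.2²/77 = 1.23508
  stratum Region IV: (325/2500)²·2.3²/78 = 0.00114617
V_st = 1.43135
V_srs = s²/n = 465.4/365 = 1.27507
Relative efficiency = V_srs / V_st = 1.27507/1.43135 = 0.8908

RE ≈ 0.891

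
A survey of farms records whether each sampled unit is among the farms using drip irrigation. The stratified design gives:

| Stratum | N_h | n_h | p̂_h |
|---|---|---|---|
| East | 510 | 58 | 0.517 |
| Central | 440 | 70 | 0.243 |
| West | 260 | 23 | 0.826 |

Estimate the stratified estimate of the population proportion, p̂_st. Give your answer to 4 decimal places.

p̂_st ≈ 0.4838

N = 1210; stratum weights W_h = N_h/N.
p̂_st = Σ W_h p̂_h = (510·0.517 + 440·0.243 + 260·0.826)/1210 = 0.48376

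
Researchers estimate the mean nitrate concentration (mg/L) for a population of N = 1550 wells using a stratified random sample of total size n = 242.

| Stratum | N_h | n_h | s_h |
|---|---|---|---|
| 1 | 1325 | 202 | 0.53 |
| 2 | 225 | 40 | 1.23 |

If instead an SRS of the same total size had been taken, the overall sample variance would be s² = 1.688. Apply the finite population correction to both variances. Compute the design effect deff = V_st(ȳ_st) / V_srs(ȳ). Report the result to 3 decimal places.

V̂(ȳ_st) = Σ W_h² (1 − n_h/N_h) s_h²/n_h, with W_h = N_h/N and N = 1550:
  stratum 1: (1325/1550)²·(1 − 202/1325)·0.53²/202 = 0.000861257
  stratum 2: (225/1550)²·(1 − 40/225)·1.23²/40 = 0.000655301
V_st = 0.00151656
V_srs = (1 − 242/1550)·1.688/242 = 0.00588617
deff = V_st / V_srs = 0.00151656/0.00588617 = 0.2576

deff ≈ 0.258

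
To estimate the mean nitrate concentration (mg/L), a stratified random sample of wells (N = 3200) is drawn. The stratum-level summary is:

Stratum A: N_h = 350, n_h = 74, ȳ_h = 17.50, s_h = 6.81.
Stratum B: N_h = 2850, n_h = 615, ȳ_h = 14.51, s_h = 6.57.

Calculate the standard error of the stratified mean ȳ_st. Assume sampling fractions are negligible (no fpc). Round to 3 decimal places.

V̂(ȳ_st) = Σ W_h² s_h²/n_h, with W_h = N_h/N and N = 3200:
  stratum A: (350/3200)²·6.81²/74 = 0.00749719
  stratum B: (2850/3200)²·6.57²/615 = 0.0556731
V̂(ȳ_st) = 0.0631703
SE(ȳ_st) = √0.0631703 = 0.251337

SE(ȳ_st) ≈ 0.251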